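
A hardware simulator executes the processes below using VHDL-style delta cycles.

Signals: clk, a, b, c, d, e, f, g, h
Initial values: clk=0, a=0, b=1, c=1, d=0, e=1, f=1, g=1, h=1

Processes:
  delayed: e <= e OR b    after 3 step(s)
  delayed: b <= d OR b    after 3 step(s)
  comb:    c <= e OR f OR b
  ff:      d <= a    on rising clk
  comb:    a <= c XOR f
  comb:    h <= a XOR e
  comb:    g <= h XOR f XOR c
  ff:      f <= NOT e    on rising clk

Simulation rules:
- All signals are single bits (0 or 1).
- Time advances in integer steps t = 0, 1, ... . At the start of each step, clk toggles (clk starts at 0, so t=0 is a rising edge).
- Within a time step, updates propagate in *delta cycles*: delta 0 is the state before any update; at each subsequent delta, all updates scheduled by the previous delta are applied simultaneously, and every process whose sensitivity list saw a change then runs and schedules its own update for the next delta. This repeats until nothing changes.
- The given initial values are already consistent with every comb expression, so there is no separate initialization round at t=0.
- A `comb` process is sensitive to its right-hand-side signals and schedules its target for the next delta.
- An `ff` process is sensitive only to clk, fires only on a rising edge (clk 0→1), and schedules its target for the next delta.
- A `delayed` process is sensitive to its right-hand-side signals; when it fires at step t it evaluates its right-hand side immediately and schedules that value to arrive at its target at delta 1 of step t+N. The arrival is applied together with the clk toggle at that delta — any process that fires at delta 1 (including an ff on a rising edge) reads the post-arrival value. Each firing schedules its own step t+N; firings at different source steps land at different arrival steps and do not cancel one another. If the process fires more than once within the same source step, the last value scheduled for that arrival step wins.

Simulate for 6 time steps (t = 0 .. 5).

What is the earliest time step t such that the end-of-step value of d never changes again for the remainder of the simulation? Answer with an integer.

2

[bits: clk,d,h,e,a,b,c,f,g]
t=0: Δ0=001101111 Δ1=101101111 Δ2=101101101 Δ3=101111100 Δ4=100111100 Δ5=100111101 | 5Δ
t=1: Δ0=100111101 Δ1=000111101 | 1Δ
t=2: Δ0=000111101 Δ1=100111101 Δ2=110111101 | 2Δ
t=3: Δ0=110111101 Δ1=010111101 | 1Δ
t=4: Δ0=010111101 Δ1=110111101 | 1Δ
t=5: Δ0=110111101 Δ1=010111101 | 1Δ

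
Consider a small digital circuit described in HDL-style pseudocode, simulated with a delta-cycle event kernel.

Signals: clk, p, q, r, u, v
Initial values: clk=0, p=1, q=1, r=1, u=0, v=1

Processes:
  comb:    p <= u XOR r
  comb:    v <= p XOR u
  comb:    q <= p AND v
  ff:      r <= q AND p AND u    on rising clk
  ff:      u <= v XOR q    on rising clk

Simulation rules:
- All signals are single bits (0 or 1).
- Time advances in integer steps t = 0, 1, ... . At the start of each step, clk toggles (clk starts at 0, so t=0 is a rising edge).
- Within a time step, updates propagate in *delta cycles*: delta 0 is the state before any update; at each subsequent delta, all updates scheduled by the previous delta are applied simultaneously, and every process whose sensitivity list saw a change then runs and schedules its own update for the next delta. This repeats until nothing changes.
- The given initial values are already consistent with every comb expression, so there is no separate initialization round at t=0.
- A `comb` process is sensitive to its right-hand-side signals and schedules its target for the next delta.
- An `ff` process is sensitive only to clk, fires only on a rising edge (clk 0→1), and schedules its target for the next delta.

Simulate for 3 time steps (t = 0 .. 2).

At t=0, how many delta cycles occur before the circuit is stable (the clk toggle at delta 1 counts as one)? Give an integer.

4

t0.Δ0 p=1 q=1 clk=0 v=1 r=1 u=0
t0.Δ1 p=1 q=1 clk=1 v=1 r=1 u=0
t0.Δ2 p=1 q=1 clk=1 v=1 r=0 u=0
t0.Δ3 p=0 q=1 clk=1 v=1 r=0 u=0
t0.Δ4 p=0 q=0 clk=1 v=0 r=0 u=0
t1.Δ0 p=0 q=0 clk=1 v=0 r=0 u=0
t1.Δ1 p=0 q=0 clk=0 v=0 r=0 u=0
t2.Δ0 p=0 q=0 clk=0 v=0 r=0 u=0
t2.Δ1 p=0 q=0 clk=1 v=0 r=0 u=0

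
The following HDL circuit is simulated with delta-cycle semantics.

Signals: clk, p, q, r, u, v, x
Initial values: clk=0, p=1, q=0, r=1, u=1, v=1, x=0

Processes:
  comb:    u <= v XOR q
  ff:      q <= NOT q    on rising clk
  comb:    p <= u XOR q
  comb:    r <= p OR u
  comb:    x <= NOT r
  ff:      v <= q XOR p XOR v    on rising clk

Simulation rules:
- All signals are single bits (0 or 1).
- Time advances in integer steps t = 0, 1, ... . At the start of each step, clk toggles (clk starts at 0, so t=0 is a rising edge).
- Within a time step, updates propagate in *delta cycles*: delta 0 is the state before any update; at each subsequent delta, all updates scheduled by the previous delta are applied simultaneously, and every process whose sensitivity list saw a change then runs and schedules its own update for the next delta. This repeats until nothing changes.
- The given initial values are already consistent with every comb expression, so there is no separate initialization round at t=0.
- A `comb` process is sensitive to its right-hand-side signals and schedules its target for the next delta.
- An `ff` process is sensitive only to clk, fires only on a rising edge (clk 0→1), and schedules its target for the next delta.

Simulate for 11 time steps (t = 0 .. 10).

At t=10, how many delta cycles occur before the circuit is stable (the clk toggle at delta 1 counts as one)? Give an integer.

[bits: u,r,x,p,v,clk,q]
t=0: Δ0=1101100 Δ1=1101110 Δ2=1101011 Δ3=1100011 | 3Δ
t=1: Δ0=1100011 Δ1=1100001 | 1Δ
t=2: Δ0=1100001 Δ1=1100011 Δ2=1100110 Δ3=1101110 | 3Δ
t=3: Δ0=1101110 Δ1=1101100 | 1Δ
t=4: Δ0=1101100 Δ1=1101110 Δ2=1101011 Δ3=1100011 | 3Δ
t=5: Δ0=1100011 Δ1=1100001 | 1Δ
t=6: Δ0=1100001 Δ1=1100011 Δ2=1100110 Δ3=1101110 | 3Δ
t=7: Δ0=1101110 Δ1=1101100 | 1Δ
t=8: Δ0=1101100 Δ1=1101110 Δ2=1101011 Δ3=1100011 | 3Δ
t=9: Δ0=1100011 Δ1=1100001 | 1Δ
t=10: Δ0=1100001 Δ1=1100011 Δ2=1100110 Δ3=1101110 | 3Δ

3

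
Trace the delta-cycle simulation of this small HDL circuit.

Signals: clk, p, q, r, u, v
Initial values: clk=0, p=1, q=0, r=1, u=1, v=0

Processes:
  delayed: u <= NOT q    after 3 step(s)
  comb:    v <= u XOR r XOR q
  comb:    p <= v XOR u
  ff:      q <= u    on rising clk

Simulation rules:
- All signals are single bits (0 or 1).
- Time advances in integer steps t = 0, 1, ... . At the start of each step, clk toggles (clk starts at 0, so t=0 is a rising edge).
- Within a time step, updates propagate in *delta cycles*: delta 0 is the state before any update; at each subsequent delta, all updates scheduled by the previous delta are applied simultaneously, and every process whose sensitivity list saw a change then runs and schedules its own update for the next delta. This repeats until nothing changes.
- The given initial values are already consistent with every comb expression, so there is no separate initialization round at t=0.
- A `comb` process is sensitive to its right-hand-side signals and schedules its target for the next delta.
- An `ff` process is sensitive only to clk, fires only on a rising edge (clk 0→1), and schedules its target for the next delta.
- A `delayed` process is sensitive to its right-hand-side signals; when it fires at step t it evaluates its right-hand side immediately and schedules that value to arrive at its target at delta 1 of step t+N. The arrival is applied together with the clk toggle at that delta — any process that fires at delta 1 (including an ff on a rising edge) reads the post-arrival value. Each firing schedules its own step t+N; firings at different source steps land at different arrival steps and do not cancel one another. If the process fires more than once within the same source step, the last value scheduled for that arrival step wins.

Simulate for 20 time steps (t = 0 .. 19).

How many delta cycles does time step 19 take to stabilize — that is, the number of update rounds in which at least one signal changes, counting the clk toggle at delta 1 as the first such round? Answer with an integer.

3

t0.Δ0 q=0 r=1 p=1 clk=0 u=1 v=0
t0.Δ1 q=0 r=1 p=1 clk=1 u=1 v=0
t0.Δ2 q=1 r=1 p=1 clk=1 u=1 v=0
t0.Δ3 q=1 r=1 p=1 clk=1 u=1 v=1
t0.Δ4 q=1 r=1 p=0 clk=1 u=1 v=1
t1.Δ0 q=1 r=1 p=0 clk=1 u=1 v=1
t1.Δ1 q=1 r=1 p=0 clk=0 u=1 v=1
t2.Δ0 q=1 r=1 p=0 clk=0 u=1 v=1
t2.Δ1 q=1 r=1 p=0 clk=1 u=1 v=1
t3.Δ0 q=1 r=1 p=0 clk=1 u=1 v=1
t3.Δ1 q=1 r=1 p=0 clk=0 u=0 v=1
t3.Δ2 q=1 r=1 p=1 clk=0 u=0 v=0
t3.Δ3 q=1 r=1 p=0 clk=0 u=0 v=0
t4.Δ0 q=1 r=1 p=0 clk=0 u=0 v=0
t4.Δ1 q=1 r=1 p=0 clk=1 u=0 v=0
t4.Δ2 q=0 r=1 p=0 clk=1 u=0 v=0
t4.Δ3 q=0 r=1 p=0 clk=1 u=0 v=1
t4.Δ4 q=0 r=1 p=1 clk=1 u=0 v=1
t5.Δ0 q=0 r=1 p=1 clk=1 u=0 v=1
t5.Δ1 q=0 r=1 p=1 clk=0 u=0 v=1
t6.Δ0 q=0 r=1 p=1 clk=0 u=0 v=1
t6.Δ1 q=0 r=1 p=1 clk=1 u=0 v=1
t7.Δ0 q=0 r=1 p=1 clk=1 u=0 v=1
t7.Δ1 q=0 r=1 p=1 clk=0 u=1 v=1
t7.Δ2 q=0 r=1 p=0 clk=0 u=1 v=0
t7.Δ3 q=0 r=1 p=1 clk=0 u=1 v=0
t8.Δ0 q=0 r=1 p=1 clk=0 u=1 v=0
t8.Δ1 q=0 r=1 p=1 clk=1 u=1 v=0
t8.Δ2 q=1 r=1 p=1 clk=1 u=1 v=0
t8.Δ3 q=1 r=1 p=1 clk=1 u=1 v=1
t8.Δ4 q=1 r=1 p=0 clk=1 u=1 v=1
t9.Δ0 q=1 r=1 p=0 clk=1 u=1 v=1
t9.Δ1 q=1 r=1 p=0 clk=0 u=1 v=1
t10.Δ0 q=1 r=1 p=0 clk=0 u=1 v=1
t10.Δ1 q=1 r=1 p=0 clk=1 u=1 v=1
t11.Δ0 q=1 r=1 p=0 clk=1 u=1 v=1
t11.Δ1 q=1 r=1 p=0 clk=0 u=0 v=1
t11.Δ2 q=1 r=1 p=1 clk=0 u=0 v=0
t11.Δ3 q=1 r=1 p=0 clk=0 u=0 v=0
t12.Δ0 q=1 r=1 p=0 clk=0 u=0 v=0
t12.Δ1 q=1 r=1 p=0 clk=1 u=0 v=0
t12.Δ2 q=0 r=1 p=0 clk=1 u=0 v=0
t12.Δ3 q=0 r=1 p=0 clk=1 u=0 v=1
t12.Δ4 q=0 r=1 p=1 clk=1 u=0 v=1
t13.Δ0 q=0 r=1 p=1 clk=1 u=0 v=1
t13.Δ1 q=0 r=1 p=1 clk=0 u=0 v=1
t14.Δ0 q=0 r=1 p=1 clk=0 u=0 v=1
t14.Δ1 q=0 r=1 p=1 clk=1 u=0 v=1
t15.Δ0 q=0 r=1 p=1 clk=1 u=0 v=1
t15.Δ1 q=0 r=1 p=1 clk=0 u=1 v=1
t15.Δ2 q=0 r=1 p=0 clk=0 u=1 v=0
t15.Δ3 q=0 r=1 p=1 clk=0 u=1 v=0
t16.Δ0 q=0 r=1 p=1 clk=0 u=1 v=0
t16.Δ1 q=0 r=1 p=1 clk=1 u=1 v=0
t16.Δ2 q=1 r=1 p=1 clk=1 u=1 v=0
t16.Δ3 q=1 r=1 p=1 clk=1 u=1 v=1
t16.Δ4 q=1 r=1 p=0 clk=1 u=1 v=1
t17.Δ0 q=1 r=1 p=0 clk=1 u=1 v=1
t17.Δ1 q=1 r=1 p=0 clk=0 u=1 v=1
t18.Δ0 q=1 r=1 p=0 clk=0 u=1 v=1
t18.Δ1 q=1 r=1 p=0 clk=1 u=1 v=1
t19.Δ0 q=1 r=1 p=0 clk=1 u=1 v=1
t19.Δ1 q=1 r=1 p=0 clk=0 u=0 v=1
t19.Δ2 q=1 r=1 p=1 clk=0 u=0 v=0
t19.Δ3 q=1 r=1 p=0 clk=0 u=0 v=0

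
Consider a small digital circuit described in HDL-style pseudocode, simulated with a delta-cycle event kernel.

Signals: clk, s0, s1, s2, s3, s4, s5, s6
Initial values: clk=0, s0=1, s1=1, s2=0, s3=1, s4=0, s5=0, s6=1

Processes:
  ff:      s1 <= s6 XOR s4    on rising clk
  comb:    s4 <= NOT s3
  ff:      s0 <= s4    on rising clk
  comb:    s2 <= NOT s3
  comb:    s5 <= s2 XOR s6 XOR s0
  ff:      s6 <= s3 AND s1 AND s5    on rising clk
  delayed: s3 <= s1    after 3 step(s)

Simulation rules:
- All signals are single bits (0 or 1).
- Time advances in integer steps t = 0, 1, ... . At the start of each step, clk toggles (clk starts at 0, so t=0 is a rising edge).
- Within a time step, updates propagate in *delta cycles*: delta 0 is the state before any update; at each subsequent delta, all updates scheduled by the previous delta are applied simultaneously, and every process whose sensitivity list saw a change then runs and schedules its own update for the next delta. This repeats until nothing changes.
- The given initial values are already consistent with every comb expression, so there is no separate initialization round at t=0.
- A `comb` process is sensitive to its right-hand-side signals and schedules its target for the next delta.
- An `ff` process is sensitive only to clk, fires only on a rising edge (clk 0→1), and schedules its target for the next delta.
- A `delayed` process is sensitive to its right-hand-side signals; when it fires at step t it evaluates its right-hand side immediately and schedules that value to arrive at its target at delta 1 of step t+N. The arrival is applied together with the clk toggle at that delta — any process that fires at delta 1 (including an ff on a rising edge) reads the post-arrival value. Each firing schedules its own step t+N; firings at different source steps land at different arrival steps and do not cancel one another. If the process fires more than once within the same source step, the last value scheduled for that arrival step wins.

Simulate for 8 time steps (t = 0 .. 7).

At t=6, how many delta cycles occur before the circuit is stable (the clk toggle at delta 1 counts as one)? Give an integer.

3

t0.Δ0 s1=1 s6=1 clk=0 s3=1 s5=0 s4=0 s0=1 s2=0
t0.Δ1 s1=1 s6=1 clk=1 s3=1 s5=0 s4=0 s0=1 s2=0
t0.Δ2 s1=1 s6=0 clk=1 s3=1 s5=0 s4=0 s0=0 s2=0
t1.Δ0 s1=1 s6=0 clk=1 s3=1 s5=0 s4=0 s0=0 s2=0
t1.Δ1 s1=1 s6=0 clk=0 s3=1 s5=0 s4=0 s0=0 s2=0
t2.Δ0 s1=1 s6=0 clk=0 s3=1 s5=0 s4=0 s0=0 s2=0
t2.Δ1 s1=1 s6=0 clk=1 s3=1 s5=0 s4=0 s0=0 s2=0
t2.Δ2 s1=0 s6=0 clk=1 s3=1 s5=0 s4=0 s0=0 s2=0
t3.Δ0 s1=0 s6=0 clk=1 s3=1 s5=0 s4=0 s0=0 s2=0
t3.Δ1 s1=0 s6=0 clk=0 s3=1 s5=0 s4=0 s0=0 s2=0
t4.Δ0 s1=0 s6=0 clk=0 s3=1 s5=0 s4=0 s0=0 s2=0
t4.Δ1 s1=0 s6=0 clk=1 s3=1 s5=0 s4=0 s0=0 s2=0
t5.Δ0 s1=0 s6=0 clk=1 s3=1 s5=0 s4=0 s0=0 s2=0
t5.Δ1 s1=0 s6=0 clk=0 s3=0 s5=0 s4=0 s0=0 s2=0
t5.Δ2 s1=0 s6=0 clk=0 s3=0 s5=0 s4=1 s0=0 s2=1
t5.Δ3 s1=0 s6=0 clk=0 s3=0 s5=1 s4=1 s0=0 s2=1
t6.Δ0 s1=0 s6=0 clk=0 s3=0 s5=1 s4=1 s0=0 s2=1
t6.Δ1 s1=0 s6=0 clk=1 s3=0 s5=1 s4=1 s0=0 s2=1
t6.Δ2 s1=1 s6=0 clk=1 s3=0 s5=1 s4=1 s0=1 s2=1
t6.Δ3 s1=1 s6=0 clk=1 s3=0 s5=0 s4=1 s0=1 s2=1
t7.Δ0 s1=1 s6=0 clk=1 s3=0 s5=0 s4=1 s0=1 s2=1
t7.Δ1 s1=1 s6=0 clk=0 s3=0 s5=0 s4=1 s0=1 s2=1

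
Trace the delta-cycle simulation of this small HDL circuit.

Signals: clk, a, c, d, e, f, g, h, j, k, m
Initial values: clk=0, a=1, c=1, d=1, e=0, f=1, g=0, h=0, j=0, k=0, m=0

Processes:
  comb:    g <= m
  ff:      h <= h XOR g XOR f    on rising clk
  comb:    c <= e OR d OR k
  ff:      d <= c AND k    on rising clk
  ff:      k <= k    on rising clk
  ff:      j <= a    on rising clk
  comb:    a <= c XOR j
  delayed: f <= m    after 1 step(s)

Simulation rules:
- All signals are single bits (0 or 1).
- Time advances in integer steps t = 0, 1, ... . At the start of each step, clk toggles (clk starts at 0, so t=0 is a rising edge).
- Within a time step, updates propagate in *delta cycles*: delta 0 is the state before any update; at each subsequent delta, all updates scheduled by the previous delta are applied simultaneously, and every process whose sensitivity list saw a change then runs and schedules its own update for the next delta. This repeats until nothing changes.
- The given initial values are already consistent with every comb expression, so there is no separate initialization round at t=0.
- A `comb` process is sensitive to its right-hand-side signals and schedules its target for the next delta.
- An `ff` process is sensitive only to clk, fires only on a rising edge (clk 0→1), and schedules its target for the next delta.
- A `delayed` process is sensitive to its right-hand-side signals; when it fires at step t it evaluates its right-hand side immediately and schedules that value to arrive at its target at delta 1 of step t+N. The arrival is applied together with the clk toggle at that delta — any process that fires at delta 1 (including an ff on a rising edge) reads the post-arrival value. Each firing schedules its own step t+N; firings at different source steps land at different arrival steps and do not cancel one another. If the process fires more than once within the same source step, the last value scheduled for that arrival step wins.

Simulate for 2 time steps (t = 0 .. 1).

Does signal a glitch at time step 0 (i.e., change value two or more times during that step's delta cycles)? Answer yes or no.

[bits: c,j,g,clk,f,m,a,h,k,e,d]
t=0: Δ0=10001010001 Δ1=10011010001 Δ2=11011011000 Δ3=01011001000 Δ4=01011011000 | 4Δ
t=1: Δ0=01011011000 Δ1=01001011000 | 1Δ

yes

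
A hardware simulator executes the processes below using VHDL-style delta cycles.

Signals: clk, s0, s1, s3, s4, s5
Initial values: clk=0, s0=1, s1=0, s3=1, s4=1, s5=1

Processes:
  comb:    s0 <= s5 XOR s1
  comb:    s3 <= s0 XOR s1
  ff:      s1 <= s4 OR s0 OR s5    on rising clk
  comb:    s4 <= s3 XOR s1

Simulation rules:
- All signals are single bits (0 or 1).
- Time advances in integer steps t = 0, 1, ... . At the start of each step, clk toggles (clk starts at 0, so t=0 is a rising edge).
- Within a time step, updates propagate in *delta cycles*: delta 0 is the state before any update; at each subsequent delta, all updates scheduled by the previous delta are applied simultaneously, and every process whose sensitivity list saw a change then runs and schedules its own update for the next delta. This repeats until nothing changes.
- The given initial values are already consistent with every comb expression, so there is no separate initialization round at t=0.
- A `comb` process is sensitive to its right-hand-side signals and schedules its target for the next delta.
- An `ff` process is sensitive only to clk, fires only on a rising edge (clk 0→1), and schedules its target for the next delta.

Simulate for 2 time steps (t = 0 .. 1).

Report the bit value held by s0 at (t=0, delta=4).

0

t0.Δ0 s3=1 s0=1 clk=0 s4=1 s1=0 s5=1
t0.Δ1 s3=1 s0=1 clk=1 s4=1 s1=0 s5=1
t0.Δ2 s3=1 s0=1 clk=1 s4=1 s1=1 s5=1
t0.Δ3 s3=0 s0=0 clk=1 s4=0 s1=1 s5=1
t0.Δ4 s3=1 s0=0 clk=1 s4=1 s1=1 s5=1
t0.Δ5 s3=1 s0=0 clk=1 s4=0 s1=1 s5=1
t1.Δ0 s3=1 s0=0 clk=1 s4=0 s1=1 s5=1
t1.Δ1 s3=1 s0=0 clk=0 s4=0 s1=1 s5=1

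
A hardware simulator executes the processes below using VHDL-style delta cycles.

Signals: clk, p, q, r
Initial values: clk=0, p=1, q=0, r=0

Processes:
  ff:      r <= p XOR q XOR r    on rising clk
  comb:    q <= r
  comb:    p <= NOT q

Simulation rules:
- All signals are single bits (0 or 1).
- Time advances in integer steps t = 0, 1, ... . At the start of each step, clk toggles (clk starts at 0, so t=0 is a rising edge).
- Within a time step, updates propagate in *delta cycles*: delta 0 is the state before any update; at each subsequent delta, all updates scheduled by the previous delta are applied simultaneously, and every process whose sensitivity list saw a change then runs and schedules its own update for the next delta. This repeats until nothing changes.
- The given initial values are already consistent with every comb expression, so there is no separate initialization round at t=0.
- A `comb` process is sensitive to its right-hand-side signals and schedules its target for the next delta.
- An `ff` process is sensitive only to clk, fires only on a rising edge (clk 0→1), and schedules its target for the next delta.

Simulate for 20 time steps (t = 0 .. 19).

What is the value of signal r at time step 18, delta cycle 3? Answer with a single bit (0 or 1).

0

t0.Δ0 p=1 clk=0 q=0 r=0
t0.Δ1 p=1 clk=1 q=0 r=0
t0.Δ2 p=1 clk=1 q=0 r=1
t0.Δ3 p=1 clk=1 q=1 r=1
t0.Δ4 p=0 clk=1 q=1 r=1
t1.Δ0 p=0 clk=1 q=1 r=1
t1.Δ1 p=0 clk=0 q=1 r=1
t2.Δ0 p=0 clk=0 q=1 r=1
t2.Δ1 p=0 clk=1 q=1 r=1
t2.Δ2 p=0 clk=1 q=1 r=0
t2.Δ3 p=0 clk=1 q=0 r=0
t2.Δ4 p=1 clk=1 q=0 r=0
t3.Δ0 p=1 clk=1 q=0 r=0
t3.Δ1 p=1 clk=0 q=0 r=0
t4.Δ0 p=1 clk=0 q=0 r=0
t4.Δ1 p=1 clk=1 q=0 r=0
t4.Δ2 p=1 clk=1 q=0 r=1
t4.Δ3 p=1 clk=1 q=1 r=1
t4.Δ4 p=0 clk=1 q=1 r=1
t5.Δ0 p=0 clk=1 q=1 r=1
t5.Δ1 p=0 clk=0 q=1 r=1
t6.Δ0 p=0 clk=0 q=1 r=1
t6.Δ1 p=0 clk=1 q=1 r=1
t6.Δ2 p=0 clk=1 q=1 r=0
t6.Δ3 p=0 clk=1 q=0 r=0
t6.Δ4 p=1 clk=1 q=0 r=0
t7.Δ0 p=1 clk=1 q=0 r=0
t7.Δ1 p=1 clk=0 q=0 r=0
t8.Δ0 p=1 clk=0 q=0 r=0
t8.Δ1 p=1 clk=1 q=0 r=0
t8.Δ2 p=1 clk=1 q=0 r=1
t8.Δ3 p=1 clk=1 q=1 r=1
t8.Δ4 p=0 clk=1 q=1 r=1
t9.Δ0 p=0 clk=1 q=1 r=1
t9.Δ1 p=0 clk=0 q=1 r=1
t10.Δ0 p=0 clk=0 q=1 r=1
t10.Δ1 p=0 clk=1 q=1 r=1
t10.Δ2 p=0 clk=1 q=1 r=0
t10.Δ3 p=0 clk=1 q=0 r=0
t10.Δ4 p=1 clk=1 q=0 r=0
t11.Δ0 p=1 clk=1 q=0 r=0
t11.Δ1 p=1 clk=0 q=0 r=0
t12.Δ0 p=1 clk=0 q=0 r=0
t12.Δ1 p=1 clk=1 q=0 r=0
t12.Δ2 p=1 clk=1 q=0 r=1
t12.Δ3 p=1 clk=1 q=1 r=1
t12.Δ4 p=0 clk=1 q=1 r=1
t13.Δ0 p=0 clk=1 q=1 r=1
t13.Δ1 p=0 clk=0 q=1 r=1
t14.Δ0 p=0 clk=0 q=1 r=1
t14.Δ1 p=0 clk=1 q=1 r=1
t14.Δ2 p=0 clk=1 q=1 r=0
t14.Δ3 p=0 clk=1 q=0 r=0
t14.Δ4 p=1 clk=1 q=0 r=0
t15.Δ0 p=1 clk=1 q=0 r=0
t15.Δ1 p=1 clk=0 q=0 r=0
t16.Δ0 p=1 clk=0 q=0 r=0
t16.Δ1 p=1 clk=1 q=0 r=0
t16.Δ2 p=1 clk=1 q=0 r=1
t16.Δ3 p=1 clk=1 q=1 r=1
t16.Δ4 p=0 clk=1 q=1 r=1
t17.Δ0 p=0 clk=1 q=1 r=1
t17.Δ1 p=0 clk=0 q=1 r=1
t18.Δ0 p=0 clk=0 q=1 r=1
t18.Δ1 p=0 clk=1 q=1 r=1
t18.Δ2 p=0 clk=1 q=1 r=0
t18.Δ3 p=0 clk=1 q=0 r=0
t18.Δ4 p=1 clk=1 q=0 r=0
t19.Δ0 p=1 clk=1 q=0 r=0
t19.Δ1 p=1 clk=0 q=0 r=0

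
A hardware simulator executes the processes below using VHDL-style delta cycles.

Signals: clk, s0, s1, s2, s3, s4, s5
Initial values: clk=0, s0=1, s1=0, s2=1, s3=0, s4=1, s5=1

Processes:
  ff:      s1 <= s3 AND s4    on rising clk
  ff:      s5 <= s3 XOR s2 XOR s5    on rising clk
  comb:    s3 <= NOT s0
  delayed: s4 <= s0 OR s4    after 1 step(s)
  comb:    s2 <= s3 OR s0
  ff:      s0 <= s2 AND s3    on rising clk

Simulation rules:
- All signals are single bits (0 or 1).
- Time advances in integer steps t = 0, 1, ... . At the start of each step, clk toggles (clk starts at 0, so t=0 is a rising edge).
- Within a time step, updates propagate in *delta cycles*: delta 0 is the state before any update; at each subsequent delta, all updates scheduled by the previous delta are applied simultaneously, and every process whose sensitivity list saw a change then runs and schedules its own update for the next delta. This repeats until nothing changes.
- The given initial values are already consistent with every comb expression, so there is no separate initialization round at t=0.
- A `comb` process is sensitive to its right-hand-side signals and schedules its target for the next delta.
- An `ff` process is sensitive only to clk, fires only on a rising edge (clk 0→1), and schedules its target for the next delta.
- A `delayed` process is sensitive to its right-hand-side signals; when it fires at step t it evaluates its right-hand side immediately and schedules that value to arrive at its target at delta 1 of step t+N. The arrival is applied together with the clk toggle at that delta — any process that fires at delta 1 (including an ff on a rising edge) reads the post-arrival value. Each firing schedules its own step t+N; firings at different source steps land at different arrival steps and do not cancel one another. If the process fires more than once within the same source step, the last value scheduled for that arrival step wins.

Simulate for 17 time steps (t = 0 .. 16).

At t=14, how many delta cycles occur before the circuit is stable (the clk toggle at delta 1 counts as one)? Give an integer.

3

t0.Δ0 clk=0 s1=0 s2=1 s3=0 s0=1 s4=1 s5=1
t0.Δ1 clk=1 s1=0 s2=1 s3=0 s0=1 s4=1 s5=1
t0.Δ2 clk=1 s1=0 s2=1 s3=0 s0=0 s4=1 s5=0
t0.Δ3 clk=1 s1=0 s2=0 s3=1 s0=0 s4=1 s5=0
t0.Δ4 clk=1 s1=0 s2=1 s3=1 s0=0 s4=1 s5=0
t1.Δ0 clk=1 s1=0 s2=1 s3=1 s0=0 s4=1 s5=0
t1.Δ1 clk=0 s1=0 s2=1 s3=1 s0=0 s4=1 s5=0
t2.Δ0 clk=0 s1=0 s2=1 s3=1 s0=0 s4=1 s5=0
t2.Δ1 clk=1 s1=0 s2=1 s3=1 s0=0 s4=1 s5=0
t2.Δ2 clk=1 s1=1 s2=1 s3=1 s0=1 s4=1 s5=0
t2.Δ3 clk=1 s1=1 s2=1 s3=0 s0=1 s4=1 s5=0
t3.Δ0 clk=1 s1=1 s2=1 s3=0 s0=1 s4=1 s5=0
t3.Δ1 clk=0 s1=1 s2=1 s3=0 s0=1 s4=1 s5=0
t4.Δ0 clk=0 s1=1 s2=1 s3=0 s0=1 s4=1 s5=0
t4.Δ1 clk=1 s1=1 s2=1 s3=0 s0=1 s4=1 s5=0
t4.Δ2 clk=1 s1=0 s2=1 s3=0 s0=0 s4=1 s5=1
t4.Δ3 clk=1 s1=0 s2=0 s3=1 s0=0 s4=1 s5=1
t4.Δ4 clk=1 s1=0 s2=1 s3=1 s0=0 s4=1 s5=1
t5.Δ0 clk=1 s1=0 s2=1 s3=1 s0=0 s4=1 s5=1
t5.Δ1 clk=0 s1=0 s2=1 s3=1 s0=0 s4=1 s5=1
t6.Δ0 clk=0 s1=0 s2=1 s3=1 s0=0 s4=1 s5=1
t6.Δ1 clk=1 s1=0 s2=1 s3=1 s0=0 s4=1 s5=1
t6.Δ2 clk=1 s1=1 s2=1 s3=1 s0=1 s4=1 s5=1
t6.Δ3 clk=1 s1=1 s2=1 s3=0 s0=1 s4=1 s5=1
t7.Δ0 clk=1 s1=1 s2=1 s3=0 s0=1 s4=1 s5=1
t7.Δ1 clk=0 s1=1 s2=1 s3=0 s0=1 s4=1 s5=1
t8.Δ0 clk=0 s1=1 s2=1 s3=0 s0=1 s4=1 s5=1
t8.Δ1 clk=1 s1=1 s2=1 s3=0 s0=1 s4=1 s5=1
t8.Δ2 clk=1 s1=0 s2=1 s3=0 s0=0 s4=1 s5=0
t8.Δ3 clk=1 s1=0 s2=0 s3=1 s0=0 s4=1 s5=0
t8.Δ4 clk=1 s1=0 s2=1 s3=1 s0=0 s4=1 s5=0
t9.Δ0 clk=1 s1=0 s2=1 s3=1 s0=0 s4=1 s5=0
t9.Δ1 clk=0 s1=0 s2=1 s3=1 s0=0 s4=1 s5=0
t10.Δ0 clk=0 s1=0 s2=1 s3=1 s0=0 s4=1 s5=0
t10.Δ1 clk=1 s1=0 s2=1 s3=1 s0=0 s4=1 s5=0
t10.Δ2 clk=1 s1=1 s2=1 s3=1 s0=1 s4=1 s5=0
t10.Δ3 clk=1 s1=1 s2=1 s3=0 s0=1 s4=1 s5=0
t11.Δ0 clk=1 s1=1 s2=1 s3=0 s0=1 s4=1 s5=0
t11.Δ1 clk=0 s1=1 s2=1 s3=0 s0=1 s4=1 s5=0
t12.Δ0 clk=0 s1=1 s2=1 s3=0 s0=1 s4=1 s5=0
t12.Δ1 clk=1 s1=1 s2=1 s3=0 s0=1 s4=1 s5=0
t12.Δ2 clk=1 s1=0 s2=1 s3=0 s0=0 s4=1 s5=1
t12.Δ3 clk=1 s1=0 s2=0 s3=1 s0=0 s4=1 s5=1
t12.Δ4 clk=1 s1=0 s2=1 s3=1 s0=0 s4=1 s5=1
t13.Δ0 clk=1 s1=0 s2=1 s3=1 s0=0 s4=1 s5=1
t13.Δ1 clk=0 s1=0 s2=1 s3=1 s0=0 s4=1 s5=1
t14.Δ0 clk=0 s1=0 s2=1 s3=1 s0=0 s4=1 s5=1
t14.Δ1 clk=1 s1=0 s2=1 s3=1 s0=0 s4=1 s5=1
t14.Δ2 clk=1 s1=1 s2=1 s3=1 s0=1 s4=1 s5=1
t14.Δ3 clk=1 s1=1 s2=1 s3=0 s0=1 s4=1 s5=1
t15.Δ0 clk=1 s1=1 s2=1 s3=0 s0=1 s4=1 s5=1
t15.Δ1 clk=0 s1=1 s2=1 s3=0 s0=1 s4=1 s5=1
t16.Δ0 clk=0 s1=1 s2=1 s3=0 s0=1 s4=1 s5=1
t16.Δ1 clk=1 s1=1 s2=1 s3=0 s0=1 s4=1 s5=1
t16.Δ2 clk=1 s1=0 s2=1 s3=0 s0=0 s4=1 s5=0
t16.Δ3 clk=1 s1=0 s2=0 s3=1 s0=0 s4=1 s5=0
t16.Δ4 clk=1 s1=0 s2=1 s3=1 s0=0 s4=1 s5=0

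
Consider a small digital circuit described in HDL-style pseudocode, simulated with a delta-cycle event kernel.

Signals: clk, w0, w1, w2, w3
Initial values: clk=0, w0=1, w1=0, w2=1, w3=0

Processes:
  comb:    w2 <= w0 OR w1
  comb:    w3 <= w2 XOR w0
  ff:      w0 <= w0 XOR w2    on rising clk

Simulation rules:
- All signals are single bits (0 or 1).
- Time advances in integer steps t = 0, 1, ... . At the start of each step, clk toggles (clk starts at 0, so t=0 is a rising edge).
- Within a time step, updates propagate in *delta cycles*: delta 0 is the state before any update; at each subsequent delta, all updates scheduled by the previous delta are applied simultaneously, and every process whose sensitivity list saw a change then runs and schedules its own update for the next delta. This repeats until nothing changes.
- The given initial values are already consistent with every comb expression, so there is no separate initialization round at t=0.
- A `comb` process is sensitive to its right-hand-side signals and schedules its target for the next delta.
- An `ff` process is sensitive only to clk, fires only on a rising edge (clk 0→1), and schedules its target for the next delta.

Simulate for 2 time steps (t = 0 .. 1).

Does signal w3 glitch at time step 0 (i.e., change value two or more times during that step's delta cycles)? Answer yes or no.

yes

[bits: w2,w3,clk,w1,w0]
t=0: Δ0=10001 Δ1=10101 Δ2=10100 Δ3=01100 Δ4=00100 | 4Δ
t=1: Δ0=00100 Δ1=00000 | 1Δ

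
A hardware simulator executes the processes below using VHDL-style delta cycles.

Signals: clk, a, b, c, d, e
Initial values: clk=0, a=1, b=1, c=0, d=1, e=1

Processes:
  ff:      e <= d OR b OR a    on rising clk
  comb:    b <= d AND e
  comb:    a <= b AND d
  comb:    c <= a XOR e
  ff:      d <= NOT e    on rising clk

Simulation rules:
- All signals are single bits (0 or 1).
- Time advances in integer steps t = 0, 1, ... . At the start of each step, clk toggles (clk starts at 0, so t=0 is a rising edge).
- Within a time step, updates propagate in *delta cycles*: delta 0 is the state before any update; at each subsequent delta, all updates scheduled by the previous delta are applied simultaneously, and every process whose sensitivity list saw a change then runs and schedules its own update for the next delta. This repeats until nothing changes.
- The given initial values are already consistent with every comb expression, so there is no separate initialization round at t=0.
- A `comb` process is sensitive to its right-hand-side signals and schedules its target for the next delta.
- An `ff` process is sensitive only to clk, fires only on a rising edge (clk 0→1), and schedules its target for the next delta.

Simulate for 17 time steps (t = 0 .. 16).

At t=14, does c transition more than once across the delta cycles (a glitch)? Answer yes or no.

t=0 Δ0: d=1 c=0 a=1 clk=0 b=1 e=1
  Δ1: clk:0→1
  Δ2: d:1→0
  Δ3: a:1→0, b:1→0
  Δ4: c:0→1
  (4Δ to stable)
t=1 Δ0: d=0 c=1 a=0 clk=1 b=0 e=1
  Δ1: clk:1→0
  (1Δ to stable)
t=2 Δ0: d=0 c=1 a=0 clk=0 b=0 e=1
  Δ1: clk:0→1
  Δ2: e:1→0
  Δ3: c:1→0
  (3Δ to stable)
t=3 Δ0: d=0 c=0 a=0 clk=1 b=0 e=0
  Δ1: clk:1→0
  (1Δ to stable)
t=4 Δ0: d=0 c=0 a=0 clk=0 b=0 e=0
  Δ1: clk:0→1
  Δ2: d:0→1
  (2Δ to stable)
t=5 Δ0: d=1 c=0 a=0 clk=1 b=0 e=0
  Δ1: clk:1→0
  (1Δ to stable)
t=6 Δ0: d=1 c=0 a=0 clk=0 b=0 e=0
  Δ1: clk:0→1
  Δ2: e:0→1
  Δ3: c:0→1, b:0→1
  Δ4: a:0→1
  Δ5: c:1→0
  (5Δ to stable)
t=7 Δ0: d=1 c=0 a=1 clk=1 b=1 e=1
  Δ1: clk:1→0
  (1Δ to stable)
t=8 Δ0: d=1 c=0 a=1 clk=0 b=1 e=1
  Δ1: clk:0→1
  Δ2: d:1→0
  Δ3: a:1→0, b:1→0
  Δ4: c:0→1
  (4Δ to stable)
t=9 Δ0: d=0 c=1 a=0 clk=1 b=0 e=1
  Δ1: clk:1→0
  (1Δ to stable)
t=10 Δ0: d=0 c=1 a=0 clk=0 b=0 e=1
  Δ1: clk:0→1
  Δ2: e:1→0
  Δ3: c:1→0
  (3Δ to stable)
t=11 Δ0: d=0 c=0 a=0 clk=1 b=0 e=0
  Δ1: clk:1→0
  (1Δ to stable)
t=12 Δ0: d=0 c=0 a=0 clk=0 b=0 e=0
  Δ1: clk:0→1
  Δ2: d:0→1
  (2Δ to stable)
t=13 Δ0: d=1 c=0 a=0 clk=1 b=0 e=0
  Δ1: clk:1→0
  (1Δ to stable)
t=14 Δ0: d=1 c=0 a=0 clk=0 b=0 e=0
  Δ1: clk:0→1
  Δ2: e:0→1
  Δ3: c:0→1, b:0→1
  Δ4: a:0→1
  Δ5: c:1→0
  (5Δ to stable)
t=15 Δ0: d=1 c=0 a=1 clk=1 b=1 e=1
  Δ1: clk:1→0
  (1Δ to stable)
t=16 Δ0: d=1 c=0 a=1 clk=0 b=1 e=1
  Δ1: clk:0→1
  Δ2: d:1→0
  Δ3: a:1→0, b:1→0
  Δ4: c:0→1
  (4Δ to stable)

yes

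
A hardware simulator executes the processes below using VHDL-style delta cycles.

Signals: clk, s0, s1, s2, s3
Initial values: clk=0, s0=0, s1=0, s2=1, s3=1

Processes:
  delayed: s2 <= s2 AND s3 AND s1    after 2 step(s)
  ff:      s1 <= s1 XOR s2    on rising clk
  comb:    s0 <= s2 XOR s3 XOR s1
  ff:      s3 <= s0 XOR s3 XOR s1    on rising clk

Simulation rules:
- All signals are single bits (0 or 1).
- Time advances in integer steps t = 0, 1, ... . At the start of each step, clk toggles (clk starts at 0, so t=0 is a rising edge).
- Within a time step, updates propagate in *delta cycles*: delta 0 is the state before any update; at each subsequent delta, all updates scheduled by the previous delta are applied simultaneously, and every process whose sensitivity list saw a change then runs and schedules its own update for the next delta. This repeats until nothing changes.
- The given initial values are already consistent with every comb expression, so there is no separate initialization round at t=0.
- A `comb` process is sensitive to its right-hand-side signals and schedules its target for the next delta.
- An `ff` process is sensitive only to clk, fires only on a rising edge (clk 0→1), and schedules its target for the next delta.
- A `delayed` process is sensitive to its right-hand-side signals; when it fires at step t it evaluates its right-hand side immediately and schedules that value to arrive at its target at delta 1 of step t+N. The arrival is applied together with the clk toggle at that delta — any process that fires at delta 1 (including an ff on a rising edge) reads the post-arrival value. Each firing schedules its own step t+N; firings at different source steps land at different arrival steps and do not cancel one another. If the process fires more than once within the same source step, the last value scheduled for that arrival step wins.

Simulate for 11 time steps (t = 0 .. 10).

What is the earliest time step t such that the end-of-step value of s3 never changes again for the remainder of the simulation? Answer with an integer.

[bits: s0,s1,clk,s3,s2]
t=0: Δ0=00011 Δ1=00111 Δ2=01111 Δ3=11111 | 3Δ
t=1: Δ0=11111 Δ1=11011 | 1Δ
t=2: Δ0=11011 Δ1=11111 Δ2=10111 Δ3=00111 | 3Δ
t=3: Δ0=00111 Δ1=00011 | 1Δ
t=4: Δ0=00011 Δ1=00110 Δ2=10110 | 2Δ
t=5: Δ0=10110 Δ1=10010 | 1Δ
t=6: Δ0=10010 Δ1=10110 Δ2=10100 Δ3=00100 | 3Δ
t=7: Δ0=00100 Δ1=00000 | 1Δ
t=8: Δ0=00000 Δ1=00100 | 1Δ
t=9: Δ0=00100 Δ1=00000 | 1Δ
t=10: Δ0=00000 Δ1=00100 | 1Δ

6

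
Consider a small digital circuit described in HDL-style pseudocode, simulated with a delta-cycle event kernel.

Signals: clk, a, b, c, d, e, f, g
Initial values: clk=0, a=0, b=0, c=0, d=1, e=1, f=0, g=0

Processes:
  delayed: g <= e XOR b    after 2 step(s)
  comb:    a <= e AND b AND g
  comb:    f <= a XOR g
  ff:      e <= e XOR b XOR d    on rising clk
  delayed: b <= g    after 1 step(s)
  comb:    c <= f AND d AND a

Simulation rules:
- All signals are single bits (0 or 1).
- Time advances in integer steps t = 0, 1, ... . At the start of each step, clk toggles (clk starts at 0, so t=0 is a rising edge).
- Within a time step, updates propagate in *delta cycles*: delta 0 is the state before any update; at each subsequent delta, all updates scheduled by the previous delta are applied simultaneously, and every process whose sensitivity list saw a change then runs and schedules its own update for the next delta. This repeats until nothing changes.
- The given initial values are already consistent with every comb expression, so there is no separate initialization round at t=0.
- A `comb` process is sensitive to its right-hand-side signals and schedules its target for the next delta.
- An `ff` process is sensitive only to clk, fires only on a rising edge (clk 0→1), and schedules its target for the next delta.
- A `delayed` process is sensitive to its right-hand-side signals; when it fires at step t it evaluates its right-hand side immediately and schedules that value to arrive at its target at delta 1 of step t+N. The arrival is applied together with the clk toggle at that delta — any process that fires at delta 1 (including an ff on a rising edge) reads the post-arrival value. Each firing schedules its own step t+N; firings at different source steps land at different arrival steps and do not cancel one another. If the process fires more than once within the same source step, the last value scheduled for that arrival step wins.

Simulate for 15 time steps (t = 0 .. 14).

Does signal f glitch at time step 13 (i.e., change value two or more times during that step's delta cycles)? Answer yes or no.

t=0 Δ0: clk=0 e=1 d=1 a=0 f=0 b=0 g=0 c=0
  Δ1: clk:0→1
  Δ2: e:1→0
  (2Δ to stable)
t=1 Δ0: clk=1 e=0 d=1 a=0 f=0 b=0 g=0 c=0
  Δ1: clk:1→0
  (1Δ to stable)
t=2 Δ0: clk=0 e=0 d=1 a=0 f=0 b=0 g=0 c=0
  Δ1: clk:0→1
  Δ2: e:0→1
  (2Δ to stable)
t=3 Δ0: clk=1 e=1 d=1 a=0 f=0 b=0 g=0 c=0
  Δ1: clk:1→0
  (1Δ to stable)
t=4 Δ0: clk=0 e=1 d=1 a=0 f=0 b=0 g=0 c=0
  Δ1: clk:0→1, g:0→1
  Δ2: e:1→0, f:0→1
  (2Δ to stable)
t=5 Δ0: clk=1 e=0 d=1 a=0 f=1 b=0 g=1 c=0
  Δ1: clk:1→0, b:0→1
  (1Δ to stable)
t=6 Δ0: clk=0 e=0 d=1 a=0 f=1 b=1 g=1 c=0
  Δ1: clk:0→1, g:1→0
  Δ2: f:1→0
  (2Δ to stable)
t=7 Δ0: clk=1 e=0 d=1 a=0 f=0 b=1 g=0 c=0
  Δ1: clk:1→0, b:1→0, g:0→1
  Δ2: f:0→1
  (2Δ to stable)
t=8 Δ0: clk=0 e=0 d=1 a=0 f=1 b=0 g=1 c=0
  Δ1: clk:0→1, b:0→1
  (1Δ to stable)
t=9 Δ0: clk=1 e=0 d=1 a=0 f=1 b=1 g=1 c=0
  Δ1: clk:1→0, g:1→0
  Δ2: f:1→0
  (2Δ to stable)
t=10 Δ0: clk=0 e=0 d=1 a=0 f=0 b=1 g=0 c=0
  Δ1: clk:0→1, b:1→0, g:0→1
  Δ2: e:0→1, f:0→1
  (2Δ to stable)
t=11 Δ0: clk=1 e=1 d=1 a=0 f=1 b=0 g=1 c=0
  Δ1: clk:1→0, b:0→1
  Δ2: a:0→1
  Δ3: f:1→0, c:0→1
  Δ4: c:1→0
  (4Δ to stable)
t=12 Δ0: clk=0 e=1 d=1 a=1 f=0 b=1 g=1 c=0
  Δ1: clk:0→1
  (1Δ to stable)
t=13 Δ0: clk=1 e=1 d=1 a=1 f=0 b=1 g=1 c=0
  Δ1: clk:1→0, g:1→0
  Δ2: a:1→0, f:0→1
  Δ3: f:1→0
  (3Δ to stable)
t=14 Δ0: clk=0 e=1 d=1 a=0 f=0 b=1 g=0 c=0
  Δ1: clk:0→1, b:1→0
  Δ2: e:1→0
  (2Δ to stable)

yes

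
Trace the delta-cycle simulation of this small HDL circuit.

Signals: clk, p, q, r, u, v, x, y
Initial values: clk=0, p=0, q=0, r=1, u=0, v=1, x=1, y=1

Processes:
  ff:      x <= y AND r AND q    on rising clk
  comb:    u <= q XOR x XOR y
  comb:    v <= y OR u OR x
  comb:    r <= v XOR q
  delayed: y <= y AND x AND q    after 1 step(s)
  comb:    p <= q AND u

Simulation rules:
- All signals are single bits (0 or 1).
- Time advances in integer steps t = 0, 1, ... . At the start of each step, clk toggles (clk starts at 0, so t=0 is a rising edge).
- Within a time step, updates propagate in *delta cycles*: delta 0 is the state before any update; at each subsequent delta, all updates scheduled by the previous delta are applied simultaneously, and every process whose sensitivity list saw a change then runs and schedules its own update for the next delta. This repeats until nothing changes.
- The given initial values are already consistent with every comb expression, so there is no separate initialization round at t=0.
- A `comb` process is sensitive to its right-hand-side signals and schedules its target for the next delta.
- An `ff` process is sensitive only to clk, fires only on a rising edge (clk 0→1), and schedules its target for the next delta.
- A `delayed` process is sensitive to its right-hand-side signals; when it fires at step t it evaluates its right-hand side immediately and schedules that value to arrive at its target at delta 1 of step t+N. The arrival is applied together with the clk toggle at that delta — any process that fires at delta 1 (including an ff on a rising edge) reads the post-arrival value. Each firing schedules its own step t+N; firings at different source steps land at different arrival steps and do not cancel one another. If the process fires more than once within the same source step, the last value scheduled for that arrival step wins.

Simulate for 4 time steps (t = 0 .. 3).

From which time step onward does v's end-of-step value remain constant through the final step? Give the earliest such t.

t0.Δ0 u=0 q=0 x=1 y=1 p=0 v=1 clk=0 r=1
t0.Δ1 u=0 q=0 x=1 y=1 p=0 v=1 clk=1 r=1
t0.Δ2 u=0 q=0 x=0 y=1 p=0 v=1 clk=1 r=1
t0.Δ3 u=1 q=0 x=0 y=1 p=0 v=1 clk=1 r=1
t1.Δ0 u=1 q=0 x=0 y=1 p=0 v=1 clk=1 r=1
t1.Δ1 u=1 q=0 x=0 y=0 p=0 v=1 clk=0 r=1
t1.Δ2 u=0 q=0 x=0 y=0 p=0 v=1 clk=0 r=1
t1.Δ3 u=0 q=0 x=0 y=0 p=0 v=0 clk=0 r=1
t1.Δ4 u=0 q=0 x=0 y=0 p=0 v=0 clk=0 r=0
t2.Δ0 u=0 q=0 x=0 y=0 p=0 v=0 clk=0 r=0
t2.Δ1 u=0 q=0 x=0 y=0 p=0 v=0 clk=1 r=0
t3.Δ0 u=0 q=0 x=0 y=0 p=0 v=0 clk=1 r=0
t3.Δ1 u=0 q=0 x=0 y=0 p=0 v=0 clk=0 r=0

1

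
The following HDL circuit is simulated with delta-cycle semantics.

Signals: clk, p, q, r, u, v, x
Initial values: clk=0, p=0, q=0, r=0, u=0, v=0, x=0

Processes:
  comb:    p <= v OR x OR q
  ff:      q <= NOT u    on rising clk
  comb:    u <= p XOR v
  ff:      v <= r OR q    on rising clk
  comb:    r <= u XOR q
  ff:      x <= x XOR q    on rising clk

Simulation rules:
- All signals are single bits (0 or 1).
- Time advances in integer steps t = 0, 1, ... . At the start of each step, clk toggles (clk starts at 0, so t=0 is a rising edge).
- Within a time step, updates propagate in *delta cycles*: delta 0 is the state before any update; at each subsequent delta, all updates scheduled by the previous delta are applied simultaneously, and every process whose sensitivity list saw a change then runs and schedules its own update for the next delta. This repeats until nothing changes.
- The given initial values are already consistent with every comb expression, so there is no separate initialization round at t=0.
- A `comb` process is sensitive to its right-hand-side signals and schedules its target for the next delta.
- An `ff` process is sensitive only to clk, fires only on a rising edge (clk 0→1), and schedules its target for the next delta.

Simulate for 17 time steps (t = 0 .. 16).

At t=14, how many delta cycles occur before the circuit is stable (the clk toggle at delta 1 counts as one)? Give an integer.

t0.Δ0 v=0 p=0 x=0 u=0 q=0 clk=0 r=0
t0.Δ1 v=0 p=0 x=0 u=0 q=0 clk=1 r=0
t0.Δ2 v=0 p=0 x=0 u=0 q=1 clk=1 r=0
t0.Δ3 v=0 p=1 x=0 u=0 q=1 clk=1 r=1
t0.Δ4 v=0 p=1 x=0 u=1 q=1 clk=1 r=1
t0.Δ5 v=0 p=1 x=0 u=1 q=1 clk=1 r=0
t1.Δ0 v=0 p=1 x=0 u=1 q=1 clk=1 r=0
t1.Δ1 v=0 p=1 x=0 u=1 q=1 clk=0 r=0
t2.Δ0 v=0 p=1 x=0 u=1 q=1 clk=0 r=0
t2.Δ1 v=0 p=1 x=0 u=1 q=1 clk=1 r=0
t2.Δ2 v=1 p=1 x=1 u=1 q=0 clk=1 r=0
t2.Δ3 v=1 p=1 x=1 u=0 q=0 clk=1 r=1
t2.Δ4 v=1 p=1 x=1 u=0 q=0 clk=1 r=0
t3.Δ0 v=1 p=1 x=1 u=0 q=0 clk=1 r=0
t3.Δ1 v=1 p=1 x=1 u=0 q=0 clk=0 r=0
t4.Δ0 v=1 p=1 x=1 u=0 q=0 clk=0 r=0
t4.Δ1 v=1 p=1 x=1 u=0 q=0 clk=1 r=0
t4.Δ2 v=0 p=1 x=1 u=0 q=1 clk=1 r=0
t4.Δ3 v=0 p=1 x=1 u=1 q=1 clk=1 r=1
t4.Δ4 v=0 p=1 x=1 u=1 q=1 clk=1 r=0
t5.Δ0 v=0 p=1 x=1 u=1 q=1 clk=1 r=0
t5.Δ1 v=0 p=1 x=1 u=1 q=1 clk=0 r=0
t6.Δ0 v=0 p=1 x=1 u=1 q=1 clk=0 r=0
t6.Δ1 v=0 p=1 x=1 u=1 q=1 clk=1 r=0
t6.Δ2 v=1 p=1 x=0 u=1 q=0 clk=1 r=0
t6.Δ3 v=1 p=1 x=0 u=0 q=0 clk=1 r=1
t6.Δ4 v=1 p=1 x=0 u=0 q=0 clk=1 r=0
t7.Δ0 v=1 p=1 x=0 u=0 q=0 clk=1 r=0
t7.Δ1 v=1 p=1 x=0 u=0 q=0 clk=0 r=0
t8.Δ0 v=1 p=1 x=0 u=0 q=0 clk=0 r=0
t8.Δ1 v=1 p=1 x=0 u=0 q=0 clk=1 r=0
t8.Δ2 v=0 p=1 x=0 u=0 q=1 clk=1 r=0
t8.Δ3 v=0 p=1 x=0 u=1 q=1 clk=1 r=1
t8.Δ4 v=0 p=1 x=0 u=1 q=1 clk=1 r=0
t9.Δ0 v=0 p=1 x=0 u=1 q=1 clk=1 r=0
t9.Δ1 v=0 p=1 x=0 u=1 q=1 clk=0 r=0
t10.Δ0 v=0 p=1 x=0 u=1 q=1 clk=0 r=0
t10.Δ1 v=0 p=1 x=0 u=1 q=1 clk=1 r=0
t10.Δ2 v=1 p=1 x=1 u=1 q=0 clk=1 r=0
t10.Δ3 v=1 p=1 x=1 u=0 q=0 clk=1 r=1
t10.Δ4 v=1 p=1 x=1 u=0 q=0 clk=1 r=0
t11.Δ0 v=1 p=1 x=1 u=0 q=0 clk=1 r=0
t11.Δ1 v=1 p=1 x=1 u=0 q=0 clk=0 r=0
t12.Δ0 v=1 p=1 x=1 u=0 q=0 clk=0 r=0
t12.Δ1 v=1 p=1 x=1 u=0 q=0 clk=1 r=0
t12.Δ2 v=0 p=1 x=1 u=0 q=1 clk=1 r=0
t12.Δ3 v=0 p=1 x=1 u=1 q=1 clk=1 r=1
t12.Δ4 v=0 p=1 x=1 u=1 q=1 clk=1 r=0
t13.Δ0 v=0 p=1 x=1 u=1 q=1 clk=1 r=0
t13.Δ1 v=0 p=1 x=1 u=1 q=1 clk=0 r=0
t14.Δ0 v=0 p=1 x=1 u=1 q=1 clk=0 r=0
t14.Δ1 v=0 p=1 x=1 u=1 q=1 clk=1 r=0
t14.Δ2 v=1 p=1 x=0 u=1 q=0 clk=1 r=0
t14.Δ3 v=1 p=1 x=0 u=0 q=0 clk=1 r=1
t14.Δ4 v=1 p=1 x=0 u=0 q=0 clk=1 r=0
t15.Δ0 v=1 p=1 x=0 u=0 q=0 clk=1 r=0
t15.Δ1 v=1 p=1 x=0 u=0 q=0 clk=0 r=0
t16.Δ0 v=1 p=1 x=0 u=0 q=0 clk=0 r=0
t16.Δ1 v=1 p=1 x=0 u=0 q=0 clk=1 r=0
t16.Δ2 v=0 p=1 x=0 u=0 q=1 clk=1 r=0
t16.Δ3 v=0 p=1 x=0 u=1 q=1 clk=1 r=1
t16.Δ4 v=0 p=1 x=0 u=1 q=1 clk=1 r=0

4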